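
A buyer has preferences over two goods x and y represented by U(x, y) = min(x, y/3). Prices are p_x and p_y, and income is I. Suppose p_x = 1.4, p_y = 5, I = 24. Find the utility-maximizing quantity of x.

With perfect complements, no substitution: consume in ratio x:y = 1:3.
Budget: p_x·x + p_y·3·x = I, so (p_x + 3·p_y)·x = I.
Demand: x*(p_x,p_y,I) = I/(p_x + 3·p_y), y* = 3·I/(p_x + 3·p_y).
Here 1.4 + 3·5 = 16.4, giving x* = 1.4634.

x* = 1.4634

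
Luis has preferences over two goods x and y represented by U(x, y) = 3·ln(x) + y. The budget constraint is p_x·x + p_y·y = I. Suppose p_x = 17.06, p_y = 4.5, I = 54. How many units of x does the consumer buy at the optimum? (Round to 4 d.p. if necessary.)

x* = 0.7913

Set MRS = p_x/p_y: (3/x)/1 = p_x/p_y.
So x*(p_x,p_y) = 3·p_y/p_x, independent of income; and y* = (I − 3·p_y)/p_y.
At the given prices: x* = 3·4.5/17.06 = 0.7913.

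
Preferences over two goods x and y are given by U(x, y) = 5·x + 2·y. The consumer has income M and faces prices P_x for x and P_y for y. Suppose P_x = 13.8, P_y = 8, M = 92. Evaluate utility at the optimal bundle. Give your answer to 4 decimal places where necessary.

Linear utility — the consumer picks whichever good has higher MU/price: 5/13.8 = 0.3623 vs 2/8 = 0.25.
x gives more utility per dollar, so spend all income on x: x* = M/P_x, y* = 0.
Numerically: x* = 6.6667, y* = 0.
Utility at the optimum: U(6.6667, 0) = 33.3333.

V = 33.3333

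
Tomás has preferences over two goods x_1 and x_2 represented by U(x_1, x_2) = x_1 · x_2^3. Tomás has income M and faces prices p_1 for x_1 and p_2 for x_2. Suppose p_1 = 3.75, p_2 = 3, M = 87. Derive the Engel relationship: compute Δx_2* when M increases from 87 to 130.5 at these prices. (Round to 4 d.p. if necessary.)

Δx_2* = 10.875

The MRS is (1/3)·x_2/x_1. Set MRS = p_1/p_2.
So p_2·x_2 = 3·p_1·x_1; combined with the budget, a share 0.25 of income goes to x_1.
Demand: x_1*(p_1,p_2,M) = 0.25·M/p_1 and x_2* = 0.75·M/p_2.
At p_1=3.75, p_2=3, M=87: x_2* = 0.75·87/3 = 21.75.
At M' = 130.5: x_2* = 32.625. Change: 32.625 − 21.75 = 10.875.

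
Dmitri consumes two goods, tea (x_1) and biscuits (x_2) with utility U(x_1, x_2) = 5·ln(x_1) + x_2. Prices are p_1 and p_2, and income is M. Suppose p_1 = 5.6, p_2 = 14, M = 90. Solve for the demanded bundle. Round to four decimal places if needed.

MU_x_1 = 5/x_1, MU_x_2 = 1. Tangency: 5/x_1 = p_1/p_2.
So x_1*(p_1,p_2) = 5·p_2/p_1, independent of income; and x_2* = (M − 5·p_2)/p_2.
At the given prices: x_1* = 5·14/5.6 = 12.5, and x_2* = 1.4286.

x_1* = 12.5, x_2* = 1.4286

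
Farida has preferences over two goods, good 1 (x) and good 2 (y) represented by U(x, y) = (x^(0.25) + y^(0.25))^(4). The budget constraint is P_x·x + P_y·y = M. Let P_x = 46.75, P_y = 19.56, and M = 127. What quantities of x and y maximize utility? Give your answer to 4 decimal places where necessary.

x* = 1.1624, y* = 3.7146

MRS = MU_x/MU_y = (y/x)^(0.75). Set equal to P_x/P_y.
Hence y/x = (P_x/P_y)^(1/(0.75)), i.e. raised to the 4/3 power.
Substitute y = (y/x)·x into the budget: x* = M/(P_x + P_y·(y/x)).
Numerically y/x = 3.195585, so x* = 127/(46.75 + 19.56·3.195585) = 1.1624 and y* = 3.195585·1.1624 = 3.7146.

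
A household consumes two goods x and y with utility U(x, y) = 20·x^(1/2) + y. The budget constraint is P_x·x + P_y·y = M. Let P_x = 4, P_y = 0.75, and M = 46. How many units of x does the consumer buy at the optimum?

Set MRS = P_x/P_y: 10·x^(−1/2) = P_x/P_y.
Thus x* = (10·P_y/P_x)² — independent of M — with the rest of income spent on y.
Plugging in: x* = (10·0.75/4)² = 3.5156.

x* = 3.5156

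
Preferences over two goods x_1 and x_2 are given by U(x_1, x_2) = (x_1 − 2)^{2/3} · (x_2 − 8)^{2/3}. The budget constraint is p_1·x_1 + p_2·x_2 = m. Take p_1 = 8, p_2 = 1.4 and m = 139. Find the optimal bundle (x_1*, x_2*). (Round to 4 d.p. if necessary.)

x_1* = 8.9875, x_2* = 47.9286

This is Cobb-Douglas in (x_1−2, x_2−8): tangency gives 2/3·p_2·(x_2−8) = 2/3·p_1·(x_1−2).
After buying the subsistence bundle (2, 8), a share 0.5 of the remaining income goes to x_1: x_1* = 2 + 0.5·(m − 2p_1 − 8p_2)/p_1.
Discretionary income = 139 − 2·8 − 8·1.4 = 111.8; x_1* = 2 + 0.5·111.8/8 = 8.9875; x_2* = 8 + 0.5·111.8/1.4 = 47.9286.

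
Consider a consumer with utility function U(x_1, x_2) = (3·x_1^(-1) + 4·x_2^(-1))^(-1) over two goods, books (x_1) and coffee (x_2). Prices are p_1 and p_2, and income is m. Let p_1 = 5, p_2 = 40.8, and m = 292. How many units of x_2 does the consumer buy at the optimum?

MRS = MU_x_1/MU_x_2 = (3/4)·(x_2/x_1)^(2). Set equal to p_1/p_2.
Hence x_2/x_1 = ((4/3)·p_1/p_2)^(1/(2)), i.e. raised to the 0.5 power.
Substitute x_2 = (x_2/x_1)·x_1 into the budget: x_1* = m/(p_1 + p_2·(x_2/x_1)).
Numerically x_2/x_1 = 0.404226, so x_1* = 292/(5 + 40.8·0.404226) = 13.5862 and x_2* = 0.404226·13.5862 = 5.4919.

x_2* = 5.4919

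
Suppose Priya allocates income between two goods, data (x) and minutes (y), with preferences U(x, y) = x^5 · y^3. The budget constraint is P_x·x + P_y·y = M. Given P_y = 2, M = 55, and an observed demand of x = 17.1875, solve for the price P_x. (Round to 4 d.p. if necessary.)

Tangency: MRS = (5/3)·y/x = P_x/P_y.
So 5·P_y·y = 3·P_x·x; combined with the budget, a share 0.625 of income goes to x.
Demand: x*(P_x,P_y,M) = 0.625·M/P_x and y* = 0.375·M/P_y.
Set x* = 17.1875 in the demand function and solve for P_x: P_x = 2.

P_x = 2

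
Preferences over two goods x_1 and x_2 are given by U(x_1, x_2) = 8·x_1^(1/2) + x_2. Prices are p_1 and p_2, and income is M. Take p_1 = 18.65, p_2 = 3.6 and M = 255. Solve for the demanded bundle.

MU_x_1 = 4/√x_1, MU_x_2 = 1. Tangency: 4/√x_1 = p_1/p_2.
Thus x_1* = (4·p_2/p_1)² — independent of M — with the rest of income spent on x_2.
Plugging in: x_1* = (4·3.6/18.65)² = 0.5962, x_2* = 67.7449.

x_1* = 0.5962, x_2* = 67.7449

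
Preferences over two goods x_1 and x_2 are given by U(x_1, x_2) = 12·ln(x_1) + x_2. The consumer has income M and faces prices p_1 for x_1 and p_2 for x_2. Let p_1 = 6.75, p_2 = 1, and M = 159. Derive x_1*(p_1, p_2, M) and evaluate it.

x_1* = 1.7778

Set MRS = p_1/p_2: (12/x_1)/1 = p_1/p_2.
So x_1*(p_1,p_2) = 12·p_2/p_1, independent of income; and x_2* = (M − 12·p_2)/p_2.
At the given prices: x_1* = 12·1/6.75 = 1.7778.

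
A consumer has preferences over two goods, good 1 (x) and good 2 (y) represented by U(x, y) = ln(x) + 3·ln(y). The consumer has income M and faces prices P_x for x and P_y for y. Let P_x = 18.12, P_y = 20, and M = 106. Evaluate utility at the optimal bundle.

V = 4.5202

The MRS is (1/3)·y/x. Set MRS = P_x/P_y.
So P_y·y = 3·P_x·x; combined with the budget, a share 0.25 of income goes to x.
Demand: x*(P_x,P_y,M) = 0.25·M/P_x and y* = 0.75·M/P_y.
At P_x=18.12, P_y=20, M=106: x* = 0.25·106/18.12 = 1.4625, y* = 3.975.
Utility at the optimum: U(1.4625, 3.975) = 4.5202.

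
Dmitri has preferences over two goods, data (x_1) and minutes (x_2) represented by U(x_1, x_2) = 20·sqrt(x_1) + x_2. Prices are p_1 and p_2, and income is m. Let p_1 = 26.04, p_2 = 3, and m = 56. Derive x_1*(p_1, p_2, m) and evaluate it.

Set MRS = p_1/p_2: 10·x_1^(−1/2) = p_1/p_2.
Solve: √x_1 = 10·p_2/p_1, so x_1*(p_1,p_2) = (10·p_2/p_1)², and x_2* = (m − p_1·x_1*)/p_2.
Plugging in: x_1* = (10·3/26.04)² = 1.3273.

x_1* = 1.3273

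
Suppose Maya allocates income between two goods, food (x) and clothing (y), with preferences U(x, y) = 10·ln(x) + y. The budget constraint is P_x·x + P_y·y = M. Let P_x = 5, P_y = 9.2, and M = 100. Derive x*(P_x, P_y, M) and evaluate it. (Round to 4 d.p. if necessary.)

Set MRS = P_x/P_y: (10/x)/1 = P_x/P_y.
So x*(P_x,P_y) = 10·P_y/P_x, independent of income; and y* = (M − 10·P_y)/P_y.
At the given prices: x* = 10·9.2/5 = 18.4.

x* = 18.4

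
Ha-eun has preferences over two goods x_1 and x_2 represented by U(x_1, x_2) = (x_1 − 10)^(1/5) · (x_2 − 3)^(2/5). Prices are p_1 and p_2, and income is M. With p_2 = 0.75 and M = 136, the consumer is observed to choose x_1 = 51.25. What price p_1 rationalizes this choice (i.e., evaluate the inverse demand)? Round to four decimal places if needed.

Let x_1' = x_1−10, x_2' = x_2−3. MRS = (1/2)·x_2'/x_1' = p_1/p_2.
Substituting into the budget: x_1* = 10 + 1/3·(M − 10·p_1 − 3·p_2)/p_1, and x_2* = 3 + 2/3·(…)/p_2.
Set x_1* = 51.25 in the demand function and solve for p_1: p_1 = 1.

p_1 = 1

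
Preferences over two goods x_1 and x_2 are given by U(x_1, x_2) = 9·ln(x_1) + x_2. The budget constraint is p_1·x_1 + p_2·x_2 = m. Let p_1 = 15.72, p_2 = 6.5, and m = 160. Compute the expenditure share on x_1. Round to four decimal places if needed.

share on x_1 = 0.3656

At the given prices: x_1* = 9·6.5/15.72 = 3.7214, and x_2* = 15.6154.
Expenditure on x_1: 15.72·3.7214 = 58.5; share = 0.3656.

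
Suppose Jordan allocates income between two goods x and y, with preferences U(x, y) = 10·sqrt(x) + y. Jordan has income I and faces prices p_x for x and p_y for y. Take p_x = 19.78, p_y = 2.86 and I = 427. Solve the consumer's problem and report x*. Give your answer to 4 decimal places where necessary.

x* = 0.5227

Thus x* = (5·p_y/p_x)² — independent of I — with the rest of income spent on y.
Plugging in: x* = (5·2.86/19.78)² = 0.5227.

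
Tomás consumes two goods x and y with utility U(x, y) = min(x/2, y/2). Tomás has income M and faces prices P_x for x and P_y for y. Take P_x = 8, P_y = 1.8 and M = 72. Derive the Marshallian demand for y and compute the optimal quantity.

Here 2·8 + 2·1.8 = 19.6, giving y* = 7.3469.

y* = 7.3469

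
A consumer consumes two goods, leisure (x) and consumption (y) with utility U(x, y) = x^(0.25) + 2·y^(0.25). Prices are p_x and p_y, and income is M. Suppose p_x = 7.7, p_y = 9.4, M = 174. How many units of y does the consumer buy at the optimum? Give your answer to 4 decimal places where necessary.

y* = 12.9978

MRS = MU_x/MU_y = (1/2)·(y/x)^(0.75). Set equal to p_x/p_y.
Hence y/x = (2·p_x/p_y)^(1/(0.75)), i.e. raised to the 4/3 power.
Substitute y = (y/x)·x into the budget: x* = M/(p_x + p_y·(y/x)).
Numerically y/x = 1.931333, so x* = 174/(7.7 + 9.4·1.931333) = 6.73 and y* = 1.931333·6.73 = 12.9978.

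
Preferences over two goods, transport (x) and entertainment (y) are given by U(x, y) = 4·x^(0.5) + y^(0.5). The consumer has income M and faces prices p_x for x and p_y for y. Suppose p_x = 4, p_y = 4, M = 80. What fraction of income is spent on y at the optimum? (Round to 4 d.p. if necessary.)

share on y = 0.0588

Numerically y/x = 0.0625, so x* = 80/(4 + 4·0.0625) = 18.8235 and y* = 0.0625·18.8235 = 1.1765.
Expenditure on y: 4·1.1765 = 4.7059; share = 0.0588.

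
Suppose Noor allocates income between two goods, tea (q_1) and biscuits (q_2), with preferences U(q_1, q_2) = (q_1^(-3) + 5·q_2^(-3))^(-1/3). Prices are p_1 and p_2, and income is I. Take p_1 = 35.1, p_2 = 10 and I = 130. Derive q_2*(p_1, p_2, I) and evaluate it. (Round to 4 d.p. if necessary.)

Numerically q_2/q_1 = 2.046771, so q_1* = 130/(35.1 + 10·2.046771) = 2.3395 and q_2* = 2.046771·2.3395 = 4.7884.

q_2* = 4.7884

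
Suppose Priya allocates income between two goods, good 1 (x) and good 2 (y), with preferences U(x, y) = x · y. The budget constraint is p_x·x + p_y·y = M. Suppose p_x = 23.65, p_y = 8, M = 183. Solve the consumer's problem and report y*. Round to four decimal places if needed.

The MRS is y/x. Set MRS = p_x/p_y.
So p_y·y = p_x·x; combined with the budget, a share 0.5 of income goes to x.
Demand: x*(p_x,p_y,M) = 0.5·M/p_x and y* = 0.5·M/p_y.
At p_x=23.65, p_y=8, M=183: y* = 0.5·183/8 = 11.4375.

y* = 11.4375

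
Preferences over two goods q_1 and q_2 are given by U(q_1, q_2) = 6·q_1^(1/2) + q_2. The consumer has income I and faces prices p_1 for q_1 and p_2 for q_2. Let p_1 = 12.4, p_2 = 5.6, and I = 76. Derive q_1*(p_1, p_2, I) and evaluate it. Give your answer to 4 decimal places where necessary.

q_1* = 1.8356

Plugging in: q_1* = (3·5.6/12.4)² = 1.8356.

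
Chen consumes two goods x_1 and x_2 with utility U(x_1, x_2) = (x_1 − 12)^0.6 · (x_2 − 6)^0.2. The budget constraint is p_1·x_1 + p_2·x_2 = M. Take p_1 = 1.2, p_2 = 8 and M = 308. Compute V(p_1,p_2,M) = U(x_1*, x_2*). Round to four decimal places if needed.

V = 30.8092

Substituting into the budget: x_1* = 12 + 0.75·(M − 12·p_1 − 6·p_2)/p_1, and x_2* = 6 + 0.25·(…)/p_2.
Discretionary income = 308 − 12·1.2 − 6·8 = 245.6; x_1* = 12 + 0.75·245.6/1.2 = 165.5; x_2* = 6 + 0.25·245.6/8 = 13.675.
Utility at the optimum: U(165.5, 13.675) = 30.8092.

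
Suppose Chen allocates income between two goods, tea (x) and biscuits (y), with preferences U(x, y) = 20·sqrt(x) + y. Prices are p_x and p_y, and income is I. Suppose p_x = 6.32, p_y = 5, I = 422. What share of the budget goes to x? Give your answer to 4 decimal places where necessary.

share on x = 0.9374

MU_x = 10/√x, MU_y = 1. Tangency: 10/√x = p_x/p_y.
Thus x* = (10·p_y/p_x)² — independent of I — with the rest of income spent on y.
Plugging in: x* = (10·5/6.32)² = 62.5901, y* = 5.2861.
Expenditure on x: 6.32·62.5901 = 395.5696; share = 0.9374.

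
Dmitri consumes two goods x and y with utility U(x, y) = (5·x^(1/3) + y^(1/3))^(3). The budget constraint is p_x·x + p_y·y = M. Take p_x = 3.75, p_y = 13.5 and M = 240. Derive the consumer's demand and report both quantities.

MU_x ∝ 5·x^(-2/3), MU_y ∝ y^(-2/3), so MRS = 5·(y/x)^(2/3) = p_x/p_y.
Solve for the ratio: y/x = [(1/5)·p_x/p_y]^(1.5).
With the ratio pinned down, the budget gives x* = M/(p_x + p_y·(y/x)) and y* = (y/x)·x*.
Numerically y/x = 0.013095, so x* = 240/(3.75 + 13.5·0.013095) = 61.1188 and y* = 0.013095·61.1188 = 0.8003.

x* = 61.1188, y* = 0.8003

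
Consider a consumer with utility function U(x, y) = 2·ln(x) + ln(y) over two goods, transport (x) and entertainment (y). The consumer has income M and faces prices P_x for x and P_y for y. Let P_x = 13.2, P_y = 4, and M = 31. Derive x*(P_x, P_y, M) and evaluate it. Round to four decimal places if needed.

The MRS is 2·y/x. Set MRS = P_x/P_y.
So 2·P_y·y = P_x·x; combined with the budget, a share 2/3 of income goes to x.
Demand: x*(P_x,P_y,M) = 2/3·M/P_x and y* = 1/3·M/P_y.
At P_x=13.2, P_y=4, M=31: x* = 2/3·31/13.2 = 1.5657.

x* = 1.5657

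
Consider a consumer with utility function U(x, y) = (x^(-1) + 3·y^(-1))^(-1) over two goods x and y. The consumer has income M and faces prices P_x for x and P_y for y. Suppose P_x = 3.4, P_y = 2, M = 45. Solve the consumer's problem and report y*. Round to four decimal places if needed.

y* = 12.8368

MRS = MU_x/MU_y = (1/3)·(y/x)^(2). Set equal to P_x/P_y.
Solve for the ratio: y/x = [3·P_x/P_y]^(0.5).
With the ratio pinned down, the budget gives x* = M/(P_x + P_y·(y/x)) and y* = (y/x)·x*.
Numerically y/x = 2.258318, so x* = 45/(3.4 + 2·2.258318) = 5.6842 and y* = 2.258318·5.6842 = 12.8368.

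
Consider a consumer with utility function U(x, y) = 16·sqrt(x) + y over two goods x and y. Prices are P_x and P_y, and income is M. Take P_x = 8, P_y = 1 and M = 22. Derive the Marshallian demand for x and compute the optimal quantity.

x* = 1

MU_x = 8/√x, MU_y = 1. Tangency: 8/√x = P_x/P_y.
Thus x* = (8·P_y/P_x)² — independent of M — with the rest of income spent on y.
Plugging in: x* = (8·1/8)² = 1.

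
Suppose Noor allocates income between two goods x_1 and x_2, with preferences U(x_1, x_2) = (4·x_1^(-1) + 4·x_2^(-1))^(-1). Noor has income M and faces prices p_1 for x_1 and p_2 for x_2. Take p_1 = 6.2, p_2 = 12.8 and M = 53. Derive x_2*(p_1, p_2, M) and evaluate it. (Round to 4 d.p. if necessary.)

With the ratio pinned down, the budget gives x_1* = M/(p_1 + p_2·(x_2/x_1)) and x_2* = (x_2/x_1)·x_1*.
Numerically x_2/x_1 = 0.695971, so x_1* = 53/(6.2 + 12.8·0.695971) = 3.508 and x_2* = 0.695971·3.508 = 2.4414.

x_2* = 2.4414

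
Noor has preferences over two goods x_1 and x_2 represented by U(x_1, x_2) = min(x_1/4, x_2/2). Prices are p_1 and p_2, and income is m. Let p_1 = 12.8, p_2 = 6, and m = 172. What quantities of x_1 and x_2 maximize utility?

Leontief preferences: the optimum is at the kink where x_1/4 = x_2/2, i.e. x_2 = (1/2)·x_1.
Budget: p_1·x_1 + p_2·(1/2)·x_1 = m, so (4·p_1 + 2·p_2)·x_1 = 4·m.
Demand: x_1*(p_1,p_2,m) = 4·m/(4·p_1 + 2·p_2), x_2* = 2·m/(4·p_1 + 2·p_2).
Here 4·12.8 + 2·6 = 63.2, giving x_1* = 10.8861 and x_2* = 5.443.

x_1* = 10.8861, x_2* = 5.443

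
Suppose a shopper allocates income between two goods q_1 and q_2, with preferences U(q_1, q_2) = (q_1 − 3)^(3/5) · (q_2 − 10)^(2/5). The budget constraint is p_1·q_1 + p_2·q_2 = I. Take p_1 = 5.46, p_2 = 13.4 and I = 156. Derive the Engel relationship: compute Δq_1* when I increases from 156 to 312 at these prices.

Δq_1* = 17.1429

Let q_1' = q_1−3, q_2' = q_2−10. MRS = (3/2)·q_2'/q_1' = p_1/p_2.
Substituting into the budget: q_1* = 3 + 0.6·(I − 3·p_1 − 10·p_2)/p_1, and q_2* = 10 + 0.4·(…)/p_2.
Discretionary income = 156 − 3·5.46 − 10·13.4 = 5.62; q_1* = 3 + 0.6·5.62/5.46 = 3.6176.
At I' = 312: q_1* = 20.7604. Change: 20.7604 − 3.6176 = 17.1429.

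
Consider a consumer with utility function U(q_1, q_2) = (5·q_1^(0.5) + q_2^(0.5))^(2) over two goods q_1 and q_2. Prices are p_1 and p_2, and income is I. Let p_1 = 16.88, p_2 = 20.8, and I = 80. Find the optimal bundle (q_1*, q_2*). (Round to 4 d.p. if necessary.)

With the ratio pinned down, the budget gives q_1* = I/(p_1 + p_2·(q_2/q_1)) and q_2* = (q_2/q_1)·q_1*.
Numerically q_2/q_1 = 0.026344, so q_1* = 80/(16.88 + 20.8·0.026344) = 4.5903 and q_2* = 0.026344·4.5903 = 0.1209.

q_1* = 4.5903, q_2* = 0.1209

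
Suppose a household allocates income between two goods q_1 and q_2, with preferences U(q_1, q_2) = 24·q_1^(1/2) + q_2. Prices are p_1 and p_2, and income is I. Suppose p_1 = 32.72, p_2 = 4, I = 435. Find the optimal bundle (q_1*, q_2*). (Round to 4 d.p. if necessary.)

MU_q_1 = 12/√q_1, MU_q_2 = 1. Tangency: 12/√q_1 = p_1/p_2.
Solve: √q_1 = 12·p_2/p_1, so q_1*(p_1,p_2) = (12·p_2/p_1)², and q_2* = (I − p_1·q_1*)/p_2.
Plugging in: q_1* = (12·4/32.72)² = 2.1521, q_2* = 91.1461.

q_1* = 2.1521, q_2* = 91.1461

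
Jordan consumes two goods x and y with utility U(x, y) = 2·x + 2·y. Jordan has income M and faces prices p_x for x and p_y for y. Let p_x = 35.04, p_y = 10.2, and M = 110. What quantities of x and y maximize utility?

Perfect substitutes: compare marginal utility per dollar. 2/p_x vs 2/p_y → 0.0571 vs 0.1961.
y gives more utility per dollar, so spend all income on y: y* = M/p_y, x* = 0.
Numerically: x* = 0, y* = 10.7843.

x* = 0, y* = 10.7843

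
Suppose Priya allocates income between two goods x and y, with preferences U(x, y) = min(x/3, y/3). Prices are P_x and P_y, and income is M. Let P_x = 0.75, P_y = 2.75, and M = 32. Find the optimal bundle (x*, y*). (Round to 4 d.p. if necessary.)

Demand: x*(P_x,P_y,M) = 3·M/(3·P_x + 3·P_y), y* = 3·M/(3·P_x + 3·P_y).
Here 3·0.75 + 3·2.75 = 10.5, giving x* = 9.1429 and y* = 9.1429.

x* = 9.1429, y* = 9.1429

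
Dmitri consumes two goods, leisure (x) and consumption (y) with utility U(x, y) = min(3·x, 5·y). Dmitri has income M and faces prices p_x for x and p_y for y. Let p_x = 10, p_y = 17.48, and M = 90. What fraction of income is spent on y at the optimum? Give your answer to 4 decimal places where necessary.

share on y = 0.5119

Leontief preferences: the optimum is at the kink where x/5 = y/3, i.e. y = (3/5)·x.
Budget: p_x·x + p_y·(3/5)·x = M, so (5·p_x + 3·p_y)·x = 5·M.
Demand: x*(p_x,p_y,M) = 5·M/(5·p_x + 3·p_y), y* = 3·M/(5·p_x + 3·p_y).
Here 5·10 + 3·17.48 = 102.44, giving x* = 4.3928 and y* = 2.6357.
Expenditure on y: 17.48·2.6357 = 46.0718; share = 0.5119.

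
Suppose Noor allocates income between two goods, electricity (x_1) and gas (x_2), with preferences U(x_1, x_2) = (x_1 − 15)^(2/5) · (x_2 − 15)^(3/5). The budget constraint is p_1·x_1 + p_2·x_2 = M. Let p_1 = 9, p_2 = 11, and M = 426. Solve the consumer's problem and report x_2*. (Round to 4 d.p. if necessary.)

MRS = (2/3)·(x_2−15)/(x_1−15). Tangency with p_1/p_2 gives x_2−15 = (3/2)·(p_1/p_2)·(x_1−15).
Substituting into the budget: x_1* = 15 + 0.4·(M − 15·p_1 − 15·p_2)/p_1, and x_2* = 15 + 0.6·(…)/p_2.
Discretionary income = 426 − 15·9 − 15·11 = 126; x_2* = 15 + 0.6·126/11 = 21.8727.

x_2* = 21.8727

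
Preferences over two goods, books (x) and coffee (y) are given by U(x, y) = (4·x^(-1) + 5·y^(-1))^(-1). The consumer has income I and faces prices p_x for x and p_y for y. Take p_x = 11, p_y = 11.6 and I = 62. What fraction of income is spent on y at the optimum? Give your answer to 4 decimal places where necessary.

MU_x ∝ 4·x^(-2), MU_y ∝ 5·y^(-2), so MRS = (4/5)·(y/x)^(2) = p_x/p_y.
Solve for the ratio: y/x = [(5/4)·p_x/p_y]^(0.5).
With the ratio pinned down, the budget gives x* = I/(p_x + p_y·(y/x)) and y* = (y/x)·x*.
Numerically y/x = 1.088735, so x* = 62/(11 + 11.6·1.088735) = 2.6239 and y* = 1.088735·2.6239 = 2.8567.
Expenditure on y: 11.6·2.8567 = 33.1376; share = 0.5345.

share on y = 0.5345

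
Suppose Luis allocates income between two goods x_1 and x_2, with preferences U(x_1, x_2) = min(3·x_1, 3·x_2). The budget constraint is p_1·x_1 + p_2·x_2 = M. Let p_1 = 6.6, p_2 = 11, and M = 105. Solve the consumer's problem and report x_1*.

x_1* = 5.9659

Demand: x_1*(p_1,p_2,M) = 3·M/(3·p_1 + 3·p_2), x_2* = 3·M/(3·p_1 + 3·p_2).
Here 3·6.6 + 3·11 = 52.8, giving x_1* = 5.9659.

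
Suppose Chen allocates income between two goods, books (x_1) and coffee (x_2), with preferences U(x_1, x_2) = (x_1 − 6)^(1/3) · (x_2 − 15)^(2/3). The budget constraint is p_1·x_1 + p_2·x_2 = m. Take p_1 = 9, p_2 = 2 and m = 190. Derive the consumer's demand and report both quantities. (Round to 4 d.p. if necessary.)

Substituting into the budget: x_1* = 6 + 1/3·(m − 6·p_1 − 15·p_2)/p_1, and x_2* = 15 + 2/3·(…)/p_2.
Discretionary income = 190 − 6·9 − 15·2 = 106; x_1* = 6 + 1/3·106/9 = 9.9259; x_2* = 15 + 2/3·106/2 = 50.3333.

x_1* = 9.9259, x_2* = 50.3333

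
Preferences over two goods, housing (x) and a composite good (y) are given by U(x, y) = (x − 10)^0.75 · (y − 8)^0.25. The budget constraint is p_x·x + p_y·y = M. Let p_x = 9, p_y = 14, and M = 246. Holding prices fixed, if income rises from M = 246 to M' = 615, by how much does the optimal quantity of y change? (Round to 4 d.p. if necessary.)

Δy* = 6.5893

Let x' = x−10, y' = y−8. MRS = 3·y'/x' = p_x/p_y.
Substituting into the budget: x* = 10 + 0.75·(M − 10·p_x − 8·p_y)/p_x, and y* = 8 + 0.25·(…)/p_y.
Discretionary income = 246 − 10·9 − 8·14 = 44; y* = 8 + 0.25·44/14 = 8.7857.
At M' = 615: y* = 15.375. Change: 15.375 − 8.7857 = 6.5893.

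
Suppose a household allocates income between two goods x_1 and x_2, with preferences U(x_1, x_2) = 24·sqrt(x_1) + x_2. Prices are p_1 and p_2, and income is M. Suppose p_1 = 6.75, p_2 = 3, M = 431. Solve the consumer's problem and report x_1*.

Set MRS = p_1/p_2: 12·x_1^(−1/2) = p_1/p_2.
Solve: √x_1 = 12·p_2/p_1, so x_1*(p_1,p_2) = (12·p_2/p_1)², and x_2* = (M − p_1·x_1*)/p_2.
Plugging in: x_1* = (12·3/6.75)² = 28.4444.

x_1* = 28.4444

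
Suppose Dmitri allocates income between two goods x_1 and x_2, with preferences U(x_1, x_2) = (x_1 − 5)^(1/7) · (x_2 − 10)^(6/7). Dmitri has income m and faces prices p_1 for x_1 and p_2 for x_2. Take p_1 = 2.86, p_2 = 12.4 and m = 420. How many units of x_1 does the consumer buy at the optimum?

MRS = (1/6)·(x_2−10)/(x_1−5). Tangency with p_1/p_2 gives x_2−10 = 6·(p_1/p_2)·(x_1−5).
After buying the subsistence bundle (5, 10), a share 1/7 of the remaining income goes to x_1: x_1* = 5 + 1/7·(m − 5p_1 − 10p_2)/p_1.
Discretionary income = 420 − 5·2.86 − 10·12.4 = 281.7; x_1* = 5 + 1/7·281.7/2.86 = 19.0709.

x_1* = 19.0709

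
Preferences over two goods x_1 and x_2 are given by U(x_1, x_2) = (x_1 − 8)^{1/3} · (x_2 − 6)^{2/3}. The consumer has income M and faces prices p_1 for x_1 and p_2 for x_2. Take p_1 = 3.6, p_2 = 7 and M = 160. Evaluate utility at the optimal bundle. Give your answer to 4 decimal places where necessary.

V = 8.4158

After buying the subsistence bundle (8, 6), a share 1/3 of the remaining income goes to x_1: x_1* = 8 + 1/3·(M − 8p_1 − 6p_2)/p_1.
Discretionary income = 160 − 8·3.6 − 6·7 = 89.2; x_1* = 8 + 1/3·89.2/3.6 = 16.2593; x_2* = 6 + 2/3·89.2/7 = 14.4952.
Utility at the optimum: U(16.2593, 14.4952) = 8.4158.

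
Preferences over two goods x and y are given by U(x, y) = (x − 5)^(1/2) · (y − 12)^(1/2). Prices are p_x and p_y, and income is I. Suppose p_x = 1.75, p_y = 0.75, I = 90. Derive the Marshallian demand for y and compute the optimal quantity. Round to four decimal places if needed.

y* = 60.1667

Discretionary income = 90 − 5·1.75 − 12·0.75 = 72.25; y* = 12 + 0.5·72.25/0.75 = 60.1667.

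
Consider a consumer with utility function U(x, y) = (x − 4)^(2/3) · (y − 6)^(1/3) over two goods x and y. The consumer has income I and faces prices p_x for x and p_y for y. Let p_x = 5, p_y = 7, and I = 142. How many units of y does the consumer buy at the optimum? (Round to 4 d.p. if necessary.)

After buying the subsistence bundle (4, 6), a share 2/3 of the remaining income goes to x: x* = 4 + 2/3·(I − 4p_x − 6p_y)/p_x.
Discretionary income = 142 − 4·5 − 6·7 = 80; y* = 6 + 1/3·80/7 = 9.8095.

y* = 9.8095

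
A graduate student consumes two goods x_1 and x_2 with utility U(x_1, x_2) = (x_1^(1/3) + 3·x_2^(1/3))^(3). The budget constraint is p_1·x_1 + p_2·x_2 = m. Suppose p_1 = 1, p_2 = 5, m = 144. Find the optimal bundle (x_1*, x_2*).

x_1* = 43.324, x_2* = 20.1352

MRS = MU_x_1/MU_x_2 = (1/3)·(x_2/x_1)^(2/3). Set equal to p_1/p_2.
Solve for the ratio: x_2/x_1 = [3·p_1/p_2]^(1.5).
With the ratio pinned down, the budget gives x_1* = m/(p_1 + p_2·(x_2/x_1)) and x_2* = (x_2/x_1)·x_1*.
Numerically x_2/x_1 = 0.464758, so x_1* = 144/(1 + 5·0.464758) = 43.324 and x_2* = 0.464758·43.324 = 20.1352.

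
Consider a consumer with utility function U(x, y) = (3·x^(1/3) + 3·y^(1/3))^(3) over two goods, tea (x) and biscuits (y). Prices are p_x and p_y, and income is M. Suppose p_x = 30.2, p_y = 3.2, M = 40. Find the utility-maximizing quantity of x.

x* = 0.3253

MU_x ∝ 3·x^(-2/3), MU_y ∝ 3·y^(-2/3), so MRS = (y/x)^(2/3) = p_x/p_y.
Hence y/x = (p_x/p_y)^(1/(2/3)), i.e. raised to the 1.5 power.
With the ratio pinned down, the budget gives x* = M/(p_x + p_y·(y/x)) and y* = (y/x)·x*.
Numerically y/x = 28.992485, so x* = 40/(30.2 + 3.2·28.992485) = 0.3253.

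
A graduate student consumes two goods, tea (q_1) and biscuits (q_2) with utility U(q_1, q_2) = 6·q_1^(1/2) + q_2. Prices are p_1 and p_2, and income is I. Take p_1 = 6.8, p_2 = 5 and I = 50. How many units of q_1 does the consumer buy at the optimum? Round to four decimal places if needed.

Set MRS = p_1/p_2: 3·q_1^(−1/2) = p_1/p_2.
Solve: √q_1 = 3·p_2/p_1, so q_1*(p_1,p_2) = (3·p_2/p_1)², and q_2* = (I − p_1·q_1*)/p_2.
Plugging in: q_1* = (3·5/6.8)² = 4.8659.

q_1* = 4.8659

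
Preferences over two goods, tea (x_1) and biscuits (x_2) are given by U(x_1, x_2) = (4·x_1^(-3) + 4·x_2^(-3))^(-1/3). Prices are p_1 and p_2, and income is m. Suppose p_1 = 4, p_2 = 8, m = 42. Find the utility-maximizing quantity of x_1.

With the ratio pinned down, the budget gives x_1* = m/(p_1 + p_2·(x_2/x_1)) and x_2* = (x_2/x_1)·x_1*.
Numerically x_2/x_1 = 0.840896, so x_1* = 42/(4 + 8·0.840896) = 3.9153.

x_1* = 3.9153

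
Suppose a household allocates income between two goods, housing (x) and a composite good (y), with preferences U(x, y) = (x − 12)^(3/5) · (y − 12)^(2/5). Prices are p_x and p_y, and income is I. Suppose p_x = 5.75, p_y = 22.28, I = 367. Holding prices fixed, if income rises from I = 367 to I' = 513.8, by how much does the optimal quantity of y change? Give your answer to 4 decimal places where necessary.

Δy* = 2.6355

Let x' = x−12, y' = y−12. MRS = (3/2)·y'/x' = p_x/p_y.
After buying the subsistence bundle (12, 12), a share 0.6 of the remaining income goes to x: x* = 12 + 0.6·(I − 12p_x − 12p_y)/p_x.
Discretionary income = 367 − 12·5.75 − 12·22.28 = 30.64; y* = 12 + 0.4·30.64/22.28 = 12.5501.
At I' = 513.8: y* = 15.1856. Change: 15.1856 − 12.5501 = 2.6355.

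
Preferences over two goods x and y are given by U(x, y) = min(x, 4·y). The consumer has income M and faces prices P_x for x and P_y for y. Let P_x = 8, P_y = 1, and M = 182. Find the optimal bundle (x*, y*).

x* = 22.0606, y* = 5.5152

Leontief preferences: the optimum is at the kink where x/4 = y/1, i.e. y = (1/4)·x.
Budget: P_x·x + P_y·(1/4)·x = M, so (4·P_x + P_y)·x = 4·M.
Demand: x*(P_x,P_y,M) = 4·M/(4·P_x + P_y), y* = M/(4·P_x + P_y).
Here 4·8 + 1 = 33, giving x* = 22.0606 and y* = 5.5152.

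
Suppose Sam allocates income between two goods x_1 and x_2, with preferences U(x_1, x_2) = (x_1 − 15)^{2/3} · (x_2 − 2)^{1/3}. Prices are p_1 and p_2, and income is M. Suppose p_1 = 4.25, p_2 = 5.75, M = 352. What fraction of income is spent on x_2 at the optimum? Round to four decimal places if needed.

MRS = 2·(x_2−2)/(x_1−15). Tangency with p_1/p_2 gives x_2−2 = (1/2)·(p_1/p_2)·(x_1−15).
Substituting into the budget: x_1* = 15 + 2/3·(M − 15·p_1 − 2·p_2)/p_1, and x_2* = 2 + 1/3·(…)/p_2.
Discretionary income = 352 − 15·4.25 − 2·5.75 = 276.75; x_1* = 15 + 2/3·276.75/4.25 = 58.4118; x_2* = 2 + 1/3·276.75/5.75 = 18.0435.
Expenditure on x_2: 5.75·18.0435 = 103.75; share = 0.2947.

share on x_2 = 0.2947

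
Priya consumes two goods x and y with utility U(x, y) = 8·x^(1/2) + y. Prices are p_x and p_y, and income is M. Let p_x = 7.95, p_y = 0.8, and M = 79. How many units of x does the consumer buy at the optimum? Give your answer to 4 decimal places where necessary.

x* = 0.162

Utility is quasi-linear in y; the FOC for x is 4/√x = p_x/p_y.
Thus x* = (4·p_y/p_x)² — independent of M — with the rest of income spent on y.
Plugging in: x* = (4·0.8/7.95)² = 0.162.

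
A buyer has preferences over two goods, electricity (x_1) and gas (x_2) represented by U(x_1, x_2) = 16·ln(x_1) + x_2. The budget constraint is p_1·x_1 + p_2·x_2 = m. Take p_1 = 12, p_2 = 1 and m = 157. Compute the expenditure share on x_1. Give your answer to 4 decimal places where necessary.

share on x_1 = 0.1019

MU_x_1 = 16/x_1, MU_x_2 = 1. Tangency: 16/x_1 = p_1/p_2.
So x_1*(p_1,p_2) = 16·p_2/p_1, independent of income; and x_2* = (m − 16·p_2)/p_2.
At the given prices: x_1* = 16·1/12 = 1.3333, and x_2* = 141.
Expenditure on x_1: 12·1.3333 = 16; share = 0.1019.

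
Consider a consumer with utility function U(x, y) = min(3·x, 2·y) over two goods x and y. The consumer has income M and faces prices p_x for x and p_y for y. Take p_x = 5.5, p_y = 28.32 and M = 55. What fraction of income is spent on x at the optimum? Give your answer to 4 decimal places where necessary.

share on x = 0.1146

With perfect complements, no substitution: consume in ratio x:y = 2:3.
Budget: p_x·x + p_y·(3/2)·x = M, so (2·p_x + 3·p_y)·x = 2·M.
Demand: x*(p_x,p_y,M) = 2·M/(2·p_x + 3·p_y), y* = 3·M/(2·p_x + 3·p_y).
Here 2·5.5 + 3·28.32 = 95.96, giving x* = 1.1463 and y* = 1.7195.
Expenditure on x: 5.5·1.1463 = 6.3047; share = 0.1146.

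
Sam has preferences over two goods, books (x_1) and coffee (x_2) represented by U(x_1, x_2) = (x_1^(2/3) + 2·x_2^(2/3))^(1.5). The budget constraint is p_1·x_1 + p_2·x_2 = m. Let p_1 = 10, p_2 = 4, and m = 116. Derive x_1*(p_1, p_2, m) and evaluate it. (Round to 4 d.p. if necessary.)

x_1* = 0.2275

MRS = MU_x_1/MU_x_2 = (1/2)·(x_2/x_1)^(1/3). Set equal to p_1/p_2.
Hence x_2/x_1 = (2·p_1/p_2)^(1/(1/3)), i.e. raised to the 3 power.
Substitute x_2 = (x_2/x_1)·x_1 into the budget: x_1* = m/(p_1 + p_2·(x_2/x_1)).
Numerically x_2/x_1 = 125, so x_1* = 116/(10 + 4·125) = 0.2275.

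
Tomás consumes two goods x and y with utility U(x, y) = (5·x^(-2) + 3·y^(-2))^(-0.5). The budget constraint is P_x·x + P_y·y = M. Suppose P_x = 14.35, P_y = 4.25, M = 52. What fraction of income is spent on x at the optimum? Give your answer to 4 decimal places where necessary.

share on x = 0.7274

MU_x ∝ 5·x^(-3), MU_y ∝ 3·y^(-3), so MRS = (5/3)·(y/x)^(3) = P_x/P_y.
Solve for the ratio: y/x = [(3/5)·P_x/P_y]^(1/3).
With the ratio pinned down, the budget gives x* = M/(P_x + P_y·(y/x)) and y* = (y/x)·x*.
Numerically y/x = 1.265333, so x* = 52/(14.35 + 4.25·1.265333) = 2.6359 and y* = 1.265333·2.6359 = 3.3353.
Expenditure on x: 14.35·2.6359 = 37.8251; share = 0.7274.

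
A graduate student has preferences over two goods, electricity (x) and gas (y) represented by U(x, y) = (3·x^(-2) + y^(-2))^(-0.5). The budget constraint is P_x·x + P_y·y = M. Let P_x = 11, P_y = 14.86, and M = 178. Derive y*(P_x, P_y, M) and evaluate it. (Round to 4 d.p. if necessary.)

y* = 5.4942

MRS = MU_x/MU_y = 3·(y/x)^(3). Set equal to P_x/P_y.
Hence y/x = ((1/3)·P_x/P_y)^(1/(3)), i.e. raised to the 1/3 power.
Substitute y = (y/x)·x into the budget: x* = M/(P_x + P_y·(y/x)).
Numerically y/x = 0.627217, so x* = 178/(11 + 14.86·0.627217) = 8.7597 and y* = 0.627217·8.7597 = 5.4942.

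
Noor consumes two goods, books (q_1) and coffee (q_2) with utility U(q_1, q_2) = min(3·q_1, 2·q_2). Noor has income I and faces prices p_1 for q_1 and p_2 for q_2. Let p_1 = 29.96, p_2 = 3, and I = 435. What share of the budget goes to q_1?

share on q_1 = 0.8694

Leontief preferences: the optimum is at the kink where q_1/2 = q_2/3, i.e. q_2 = (3/2)·q_1.
Budget: p_1·q_1 + p_2·(3/2)·q_1 = I, so (2·p_1 + 3·p_2)·q_1 = 2·I.
Demand: q_1*(p_1,p_2,I) = 2·I/(2·p_1 + 3·p_2), q_2* = 3·I/(2·p_1 + 3·p_2).
Here 2·29.96 + 3·3 = 68.92, giving q_1* = 12.6233 and q_2* = 18.935.
Expenditure on q_1: 29.96·12.6233 = 378.195; share = 0.8694.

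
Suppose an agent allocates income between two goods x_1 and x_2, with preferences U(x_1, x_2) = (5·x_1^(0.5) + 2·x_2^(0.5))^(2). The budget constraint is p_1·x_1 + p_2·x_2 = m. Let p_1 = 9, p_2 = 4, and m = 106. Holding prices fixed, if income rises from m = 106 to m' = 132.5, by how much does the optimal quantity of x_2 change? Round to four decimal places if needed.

Δx_2* = 1.7537

MRS = MU_x_1/MU_x_2 = (5/2)·(x_2/x_1)^(0.5). Set equal to p_1/p_2.
Hence x_2/x_1 = ((2/5)·p_1/p_2)^(1/(0.5)), i.e. raised to the 2 power.
Substitute x_2 = (x_2/x_1)·x_1 into the budget: x_1* = m/(p_1 + p_2·(x_2/x_1)).
Numerically x_2/x_1 = 0.81, so x_1* = 106/(9 + 4·0.81) = 8.6601 and x_2* = 0.81·8.6601 = 7.0147.
At m' = 132.5: x_2* = 8.7684. Change: 8.7684 − 7.0147 = 1.7537.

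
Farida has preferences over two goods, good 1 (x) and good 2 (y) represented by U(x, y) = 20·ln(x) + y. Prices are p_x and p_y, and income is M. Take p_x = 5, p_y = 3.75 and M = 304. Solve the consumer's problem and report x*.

So x*(p_x,p_y) = 20·p_y/p_x, independent of income; and y* = (M − 20·p_y)/p_y.
At the given prices: x* = 20·3.75/5 = 15.

x* = 15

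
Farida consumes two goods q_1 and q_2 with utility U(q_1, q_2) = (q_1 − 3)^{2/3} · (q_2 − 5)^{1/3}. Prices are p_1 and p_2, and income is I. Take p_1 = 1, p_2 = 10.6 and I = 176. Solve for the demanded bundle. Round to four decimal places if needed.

This is Cobb-Douglas in (q_1−3, q_2−5): tangency gives 2/3·p_2·(q_2−5) = 1/3·p_1·(q_1−3).
Substituting into the budget: q_1* = 3 + 2/3·(I − 3·p_1 − 5·p_2)/p_1, and q_2* = 5 + 1/3·(…)/p_2.
Discretionary income = 176 − 3·1 − 5·10.6 = 120; q_1* = 3 + 2/3·120/1 = 83; q_2* = 5 + 1/3·120/10.6 = 8.7736.

q_1* = 83, q_2* = 8.7736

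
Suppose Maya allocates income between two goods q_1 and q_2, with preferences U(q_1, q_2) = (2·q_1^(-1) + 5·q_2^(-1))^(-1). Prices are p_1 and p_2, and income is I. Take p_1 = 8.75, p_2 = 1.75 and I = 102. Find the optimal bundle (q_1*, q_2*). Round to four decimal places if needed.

q_1* = 6.8286, q_2* = 24.1427

MU_q_1 ∝ 2·q_1^(-2), MU_q_2 ∝ 5·q_2^(-2), so MRS = (2/5)·(q_2/q_1)^(2) = p_1/p_2.
Solve for the ratio: q_2/q_1 = [(5/2)·p_1/p_2]^(0.5).
With the ratio pinned down, the budget gives q_1* = I/(p_1 + p_2·(q_2/q_1)) and q_2* = (q_2/q_1)·q_1*.
Numerically q_2/q_1 = 3.535534, so q_1* = 102/(8.75 + 1.75·3.535534) = 6.8286 and q_2* = 3.535534·6.8286 = 24.1427.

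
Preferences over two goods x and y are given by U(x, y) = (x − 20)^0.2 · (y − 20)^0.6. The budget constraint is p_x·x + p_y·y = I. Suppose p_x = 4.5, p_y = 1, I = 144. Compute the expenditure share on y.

share on y = 0.316

After buying the subsistence bundle (20, 20), a share 0.25 of the remaining income goes to x: x* = 20 + 0.25·(I − 20p_x − 20p_y)/p_x.
Discretionary income = 144 − 20·4.5 − 20·1 = 34; x* = 20 + 0.25·34/4.5 = 21.8889; y* = 20 + 0.75·34/1 = 45.5.
Expenditure on y: 1·45.5 = 45.5; share = 0.316.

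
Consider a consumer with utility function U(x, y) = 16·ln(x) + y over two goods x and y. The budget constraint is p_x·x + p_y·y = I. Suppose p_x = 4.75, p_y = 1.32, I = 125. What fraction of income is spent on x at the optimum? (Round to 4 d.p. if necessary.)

MU_x = 16/x, MU_y = 1. Tangency: 16/x = p_x/p_y.
So x*(p_x,p_y) = 16·p_y/p_x, independent of income; and y* = (I − 16·p_y)/p_y.
At the given prices: x* = 16·1.32/4.75 = 4.4463, and y* = 78.697.
Expenditure on x: 4.75·4.4463 = 21.12; share = 0.169.

share on x = 0.169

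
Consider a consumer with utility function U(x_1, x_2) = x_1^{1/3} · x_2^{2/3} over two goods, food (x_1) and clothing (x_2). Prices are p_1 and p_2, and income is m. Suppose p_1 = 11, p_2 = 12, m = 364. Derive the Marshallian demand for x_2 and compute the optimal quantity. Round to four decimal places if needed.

MU_x_1/MU_x_2 = (1/3·x_2)/(2/3·x_1); tangency sets this equal to p_1/p_2.
Rearranging, p_2·x_2 = 2·p_1·x_1. Substituting into the budget gives p_1·x_1·(1 + 2) = m.
Demand: x_1*(p_1,p_2,m) = 1/3·m/p_1 and x_2* = 2/3·m/p_2.
At p_1=11, p_2=12, m=364: x_2* = 2/3·364/12 = 20.2222.

x_2* = 20.2222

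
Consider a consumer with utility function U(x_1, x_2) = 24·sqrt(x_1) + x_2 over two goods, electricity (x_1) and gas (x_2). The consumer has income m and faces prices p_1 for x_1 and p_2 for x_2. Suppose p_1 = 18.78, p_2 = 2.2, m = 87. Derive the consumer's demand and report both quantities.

Set MRS = p_1/p_2: 12·x_1^(−1/2) = p_1/p_2.
Thus x_1* = (12·p_2/p_1)² — independent of m — with the rest of income spent on x_2.
Plugging in: x_1* = (12·2.2/18.78)² = 1.9761, x_2* = 22.6764.

x_1* = 1.9761, x_2* = 22.6764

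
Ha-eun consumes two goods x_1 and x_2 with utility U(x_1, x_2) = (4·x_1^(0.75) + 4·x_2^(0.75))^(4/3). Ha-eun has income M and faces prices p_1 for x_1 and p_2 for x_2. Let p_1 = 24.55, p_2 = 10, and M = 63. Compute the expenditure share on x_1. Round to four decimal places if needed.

MU_x_1 ∝ 4·x_1^(-0.25), MU_x_2 ∝ 4·x_2^(-0.25), so MRS = (x_2/x_1)^(0.25) = p_1/p_2.
Solve for the ratio: x_2/x_1 = [p_1/p_2]^(4).
Substitute x_2 = (x_2/x_1)·x_1 into the budget: x_1* = M/(p_1 + p_2·(x_2/x_1)).
Numerically x_2/x_1 = 36.32503, so x_1* = 63/(24.55 + 10·36.32503) = 0.1625 and x_2* = 36.32503·0.1625 = 5.9012.
Expenditure on x_1: 24.55·0.1625 = 3.9883; share = 0.0633.

share on x_1 = 0.0633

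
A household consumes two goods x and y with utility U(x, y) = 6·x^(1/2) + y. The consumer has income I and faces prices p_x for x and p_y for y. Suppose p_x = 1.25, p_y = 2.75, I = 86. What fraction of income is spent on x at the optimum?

MU_x = 3/√x, MU_y = 1. Tangency: 3/√x = p_x/p_y.
Solve: √x = 3·p_y/p_x, so x*(p_x,p_y) = (3·p_y/p_x)², and y* = (I − p_x·x*)/p_y.
Plugging in: x* = (3·2.75/1.25)² = 43.56, y* = 11.4727.
Expenditure on x: 1.25·43.56 = 54.45; share = 0.6331.

share on x = 0.6331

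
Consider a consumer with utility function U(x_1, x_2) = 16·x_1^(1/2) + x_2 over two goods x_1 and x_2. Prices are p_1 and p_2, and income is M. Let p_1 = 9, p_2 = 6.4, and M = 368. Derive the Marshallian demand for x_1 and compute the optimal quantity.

x_1* = 32.3635

MU_x_1 = 8/√x_1, MU_x_2 = 1. Tangency: 8/√x_1 = p_1/p_2.
Solve: √x_1 = 8·p_2/p_1, so x_1*(p_1,p_2) = (8·p_2/p_1)², and x_2* = (M − p_1·x_1*)/p_2.
Plugging in: x_1* = (8·6.4/9)² = 32.3635.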